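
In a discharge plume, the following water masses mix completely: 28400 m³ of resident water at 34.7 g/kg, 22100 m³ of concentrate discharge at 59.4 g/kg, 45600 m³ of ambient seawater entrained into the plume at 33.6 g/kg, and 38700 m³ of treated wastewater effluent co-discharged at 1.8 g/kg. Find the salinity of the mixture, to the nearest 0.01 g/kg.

28.93 g/kg

By conservation of dissolved salt,
salt = 28,400×34.7 + 22,100×59.4 + 45,600×33.6 + 38,700×1.8 = 985,480 + 1,312,740 + 1,532,160 + 69,660 = 3,900,040
volume = 28,400 + 22,100 + 45,600 + 38,700 = 134,800 m³
S = 3,900,040 / 134,800 = 28.932 g/kg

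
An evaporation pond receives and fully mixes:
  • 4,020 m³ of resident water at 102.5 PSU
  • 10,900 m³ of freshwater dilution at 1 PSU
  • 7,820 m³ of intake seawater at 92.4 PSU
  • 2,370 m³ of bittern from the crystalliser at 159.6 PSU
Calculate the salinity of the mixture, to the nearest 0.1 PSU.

By conservation of dissolved salt,
salt = 4,020×102.5 + 10,900×1 + 7,820×92.4 + 2,370×159.6 = 412,050 + 10,900 + 722,568 + 378,252 = 1,523,770
volume = 4,020 + 10,900 + 7,820 + 2,370 = 25,110 m³
S = 1,523,770 / 25,110 = 60.684 PSU

60.7 PSU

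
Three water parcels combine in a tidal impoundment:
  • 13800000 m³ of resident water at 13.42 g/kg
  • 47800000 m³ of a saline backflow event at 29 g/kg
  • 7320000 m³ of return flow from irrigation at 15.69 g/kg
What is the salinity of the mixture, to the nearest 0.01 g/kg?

24.47 g/kg

Total salt / total volume:
salt = 13,800,000×13.42 + 47,800,000×29 + 7,320,000×15.69 = 185,196,000 + 1,386,200,000 + 114,850,800 = 1,686,246,800
volume = 13,800,000 + 47,800,000 + 7,320,000 = 68,920,000 m³
S = 1,686,246,800 / 68,920,000 = 24.4667 g/kg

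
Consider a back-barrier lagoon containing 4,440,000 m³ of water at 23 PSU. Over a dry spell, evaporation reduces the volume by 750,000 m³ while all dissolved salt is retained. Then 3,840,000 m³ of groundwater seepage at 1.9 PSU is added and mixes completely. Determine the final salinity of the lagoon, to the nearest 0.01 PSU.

After evaporation: salt = 4,440,000×23 = 102,120,000; volume = 4,440,000 − 750,000 = 3,690,000 m³
After mixing: salt = 102,120,000 + 3,840,000×1.9 = 109,416,000; volume = 3,690,000 + 3,840,000 = 7,530,000 m³
S = 109,416,000 / 7,530,000 = 14.5307 PSU

14.53 PSU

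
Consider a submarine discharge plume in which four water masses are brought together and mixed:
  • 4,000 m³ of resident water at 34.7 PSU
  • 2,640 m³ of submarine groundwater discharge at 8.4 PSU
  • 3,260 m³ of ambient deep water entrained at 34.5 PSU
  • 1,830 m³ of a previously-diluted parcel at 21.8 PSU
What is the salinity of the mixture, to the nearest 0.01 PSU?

Mass of salt is conserved:
salt = 4,000×34.7 + 2,640×8.4 + 3,260×34.5 + 1,830×21.8 = 138,800 + 22,176 + 112,470 + 39,894 = 313,340
volume = 4,000 + 2,640 + 3,260 + 1,830 = 11,730 m³
S = 313,340 / 11,730 = 26.7127 PSU

26.71 PSU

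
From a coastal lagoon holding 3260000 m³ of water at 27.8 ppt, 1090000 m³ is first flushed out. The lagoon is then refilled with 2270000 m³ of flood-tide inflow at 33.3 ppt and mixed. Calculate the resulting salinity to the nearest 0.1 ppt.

30.6 ppt

Remaining after removal: 2,170,000 m³ at 27.8 ppt (salt = 60,326,000)
After addition: salt = 60,326,000 + 2,270,000×33.3 = 135,917,000; volume = 4,440,000 m³
S = 135,917,000 / 4,440,000 = 30.6119 ppt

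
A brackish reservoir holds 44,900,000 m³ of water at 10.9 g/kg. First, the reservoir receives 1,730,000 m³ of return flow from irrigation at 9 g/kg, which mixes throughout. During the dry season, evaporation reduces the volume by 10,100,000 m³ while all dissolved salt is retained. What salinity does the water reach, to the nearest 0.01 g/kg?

After mixing: salt = 44,900,000×10.9 + 1,730,000×9 = 504,980,000; volume = 46,630,000 m³
After evaporation: salt unchanged = 504,980,000; volume = 46,630,000 − 10,100,000 = 36,530,000 m³
S = 504,980,000 / 36,530,000 = 13.8237 g/kg

13.82 g/kg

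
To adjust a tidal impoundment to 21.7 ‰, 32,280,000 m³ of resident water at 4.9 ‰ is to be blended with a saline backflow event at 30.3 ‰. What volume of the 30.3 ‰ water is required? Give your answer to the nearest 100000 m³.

63100000 m³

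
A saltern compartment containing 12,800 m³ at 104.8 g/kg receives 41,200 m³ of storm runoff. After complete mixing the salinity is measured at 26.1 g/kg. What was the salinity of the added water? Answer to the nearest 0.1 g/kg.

1.6 g/kg

Salt balance: 12,800×104.8 + 41,200×S = 54,000×26.1
1,341,440 + 41,200·S = 1,409,400
S = (1,409,400 − 1,341,440) / 41,200 = 1.6495 g/kg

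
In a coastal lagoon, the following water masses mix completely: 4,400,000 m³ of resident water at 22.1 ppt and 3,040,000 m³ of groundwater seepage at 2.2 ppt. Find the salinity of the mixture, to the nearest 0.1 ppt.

14.0 ppt

By conservation of dissolved salt,
salt = 4,400,000×22.1 + 3,040,000×2.2 = 97,240,000 + 6,688,000 = 103,928,000
volume = 4,400,000 + 3,040,000 = 7,440,000 m³
S = 103,928,000 / 7,440,000 = 13.969 ppt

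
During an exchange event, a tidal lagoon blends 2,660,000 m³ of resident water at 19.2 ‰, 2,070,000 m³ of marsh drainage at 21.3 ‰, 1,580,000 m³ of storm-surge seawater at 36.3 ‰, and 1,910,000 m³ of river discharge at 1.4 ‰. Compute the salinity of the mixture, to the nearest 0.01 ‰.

Conserving salt mass:
salt = 2,660,000×19.2 + 2,070,000×21.3 + 1,580,000×36.3 + 1,910,000×1.4 = 51,072,000 + 44,091,000 + 57,354,000 + 2,674,000 = 155,191,000
volume = 2,660,000 + 2,070,000 + 1,580,000 + 1,910,000 = 8,220,000 m³
S = 155,191,000 / 8,220,000 = 18.8797 ‰

18.88 ‰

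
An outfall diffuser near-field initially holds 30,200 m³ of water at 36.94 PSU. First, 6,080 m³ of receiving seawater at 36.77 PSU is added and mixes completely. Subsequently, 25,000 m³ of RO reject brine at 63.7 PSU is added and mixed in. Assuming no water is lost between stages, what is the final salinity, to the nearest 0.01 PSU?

Conserving salt mass:
Initial salt = 30,200×36.94 = 1,115,588
After stage 1: salt = 1,115,588 + 6,080×36.77 = 1,339,149.6; volume = 36,280 m³; S = 36.912 PSU
After stage 2: salt = 1,339,149.6 + 25,000×63.7 = 2,931,649.6; volume = 61,280 m³
S = 2,931,649.6 / 61,280 = 47.8402 PSU

47.84 PSU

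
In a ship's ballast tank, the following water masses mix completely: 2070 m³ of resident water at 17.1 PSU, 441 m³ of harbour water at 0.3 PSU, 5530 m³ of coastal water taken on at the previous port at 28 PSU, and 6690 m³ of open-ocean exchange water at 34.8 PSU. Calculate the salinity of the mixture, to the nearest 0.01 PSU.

Conserving salt mass:
salt = 2,070×17.1 + 441×0.3 + 5,530×28 + 6,690×34.8 = 35,397 + 132.3 + 154,840 + 232,812 = 423,181.3
volume = 2,070 + 441 + 5,530 + 6,690 = 14,731 m³
S = 423,181.3 / 14,731 = 28.7273 PSU

28.73 PSU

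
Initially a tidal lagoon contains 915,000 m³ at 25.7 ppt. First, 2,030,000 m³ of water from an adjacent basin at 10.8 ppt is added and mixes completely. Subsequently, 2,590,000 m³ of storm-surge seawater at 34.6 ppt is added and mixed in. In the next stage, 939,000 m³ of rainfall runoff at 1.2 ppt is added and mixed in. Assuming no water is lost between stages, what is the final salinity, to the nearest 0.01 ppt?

Mass of salt is conserved:
Initial salt = 915,000×25.7 = 23,515,500
After stage 1: salt = 23,515,500 + 2,030,000×10.8 = 45,439,500; volume = 2,945,000 m³; S = 15.429 ppt
After stage 2: salt = 45,439,500 + 2,590,000×34.6 = 135,053,500; volume = 5,535,000 m³; S = 24.4 ppt
After stage 3: salt = 135,053,500 + 939,000×1.2 = 136,180,300; volume = 6,474,000 m³
S = 136,180,300 / 6,474,000 = 21.035 ppt

21.03 ppt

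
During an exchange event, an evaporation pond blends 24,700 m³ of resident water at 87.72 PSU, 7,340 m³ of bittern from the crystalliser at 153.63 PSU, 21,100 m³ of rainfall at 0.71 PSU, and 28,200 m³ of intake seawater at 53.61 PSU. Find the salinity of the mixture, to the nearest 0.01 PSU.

59.27 PSU

Mass of salt is conserved:
salt = 24,700×87.72 + 7,340×153.63 + 21,100×0.71 + 28,200×53.61 = 2,166,684 + 1,127,644.2 + 14,981 + 1,511,802 = 4,821,111.2
volume = 24,700 + 7,340 + 21,100 + 28,200 = 81,340 m³
S = 4,821,111.2 / 81,340 = 59.2711 PSU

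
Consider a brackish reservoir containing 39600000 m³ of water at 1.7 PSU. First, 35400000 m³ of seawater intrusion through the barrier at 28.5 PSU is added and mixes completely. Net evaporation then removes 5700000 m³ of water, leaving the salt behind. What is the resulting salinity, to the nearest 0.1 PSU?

After mixing: salt = 39,600,000×1.7 + 35,400,000×28.5 = 1,076,220,000; volume = 75,000,000 m³
After evaporation: salt unchanged = 1,076,220,000; volume = 75,000,000 − 5,700,000 = 69,300,000 m³
S = 1,076,220,000 / 69,300,000 = 15.5299 PSU

15.5 PSU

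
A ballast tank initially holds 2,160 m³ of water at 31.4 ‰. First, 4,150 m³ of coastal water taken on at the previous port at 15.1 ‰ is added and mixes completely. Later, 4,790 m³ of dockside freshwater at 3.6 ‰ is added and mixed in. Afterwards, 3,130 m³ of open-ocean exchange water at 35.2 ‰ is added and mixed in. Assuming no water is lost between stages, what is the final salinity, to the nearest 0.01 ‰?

Weighted by volume,
Initial salt = 2,160×31.4 = 67,824
After stage 1: salt = 67,824 + 4,150×15.1 = 130,489; volume = 6,310 m³; S = 20.68 ‰
After stage 2: salt = 130,489 + 4,790×3.6 = 147,733; volume = 11,100 m³; S = 13.309 ‰
After stage 3: salt = 147,733 + 3,130×35.2 = 257,909; volume = 14,230 m³
S = 257,909 / 14,230 = 18.1243 ‰

18.12 ‰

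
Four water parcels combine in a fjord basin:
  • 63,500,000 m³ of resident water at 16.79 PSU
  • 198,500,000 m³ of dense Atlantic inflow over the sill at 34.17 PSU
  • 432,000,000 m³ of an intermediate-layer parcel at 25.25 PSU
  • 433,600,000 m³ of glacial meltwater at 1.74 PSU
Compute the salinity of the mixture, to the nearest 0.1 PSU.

Weighted by volume,
salt = 63,500,000×16.79 + 198,500,000×34.17 + 432,000,000×25.25 + 433,600,000×1.74 = 1,066,165,000 + 6,782,745,000 + 10,908,000,000 + 754,464,000 = 19,511,374,000
volume = 63,500,000 + 198,500,000 + 432,000,000 + 433,600,000 = 1,127,600,000 m³
S = 19,511,374,000 / 1,127,600,000 = 17.303 PSU

17.3 PSU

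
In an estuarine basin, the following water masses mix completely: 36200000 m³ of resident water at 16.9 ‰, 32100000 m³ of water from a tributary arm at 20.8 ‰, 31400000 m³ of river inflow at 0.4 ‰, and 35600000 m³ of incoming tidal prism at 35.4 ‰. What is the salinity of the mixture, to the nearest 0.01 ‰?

Conserving salt mass:
salt = 36,200,000×16.9 + 32,100,000×20.8 + 31,400,000×0.4 + 35,600,000×35.4 = 611,780,000 + 667,680,000 + 12,560,000 + 1,260,240,000 = 2,552,260,000
volume = 36,200,000 + 32,100,000 + 31,400,000 + 35,600,000 = 135,300,000 m³
S = 2,552,260,000 / 135,300,000 = 18.8637 ‰

18.86 ‰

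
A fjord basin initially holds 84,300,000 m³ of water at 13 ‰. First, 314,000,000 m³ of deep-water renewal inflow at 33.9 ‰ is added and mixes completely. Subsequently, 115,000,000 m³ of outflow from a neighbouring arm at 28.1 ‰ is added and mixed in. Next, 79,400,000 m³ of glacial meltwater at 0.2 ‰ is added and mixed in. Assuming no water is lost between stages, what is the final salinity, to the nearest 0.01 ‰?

25.29 ‰

Weighted by volume,
Initial salt = 84,300,000×13 = 1,095,900,000
After stage 1: salt = 1,095,900,000 + 314,000,000×33.9 = 11,740,500,000; volume = 398,300,000 m³; S = 29.477 ‰
After stage 2: salt = 11,740,500,000 + 115,000,000×28.1 = 14,972,000,000; volume = 513,300,000 m³; S = 29.168 ‰
After stage 3: salt = 14,972,000,000 + 79,400,000×0.2 = 14,987,880,000; volume = 592,700,000 m³
S = 14,987,880,000 / 592,700,000 = 25.2875 ‰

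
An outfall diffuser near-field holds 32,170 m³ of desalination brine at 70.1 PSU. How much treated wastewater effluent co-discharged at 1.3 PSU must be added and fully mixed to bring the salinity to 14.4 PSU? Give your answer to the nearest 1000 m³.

Salt balance: 32,170×70.1 + V×1.3 = (32,170+V)×14.4
2,255,117 + 1.3V = 463,248 + 14.4V
1,791,869 = 13.1V
V = 136,783.89 m³

137000 m³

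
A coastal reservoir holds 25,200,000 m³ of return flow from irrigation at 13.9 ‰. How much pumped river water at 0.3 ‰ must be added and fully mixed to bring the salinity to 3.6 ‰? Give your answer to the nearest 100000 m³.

78700000 m³

Salt balance: 25,200,000×13.9 + V×0.3 = (25,200,000+V)×3.6
350,280,000 + 0.3V = 90,720,000 + 3.6V
259,560,000 = 3.3V
V = 78,654,545.45 m³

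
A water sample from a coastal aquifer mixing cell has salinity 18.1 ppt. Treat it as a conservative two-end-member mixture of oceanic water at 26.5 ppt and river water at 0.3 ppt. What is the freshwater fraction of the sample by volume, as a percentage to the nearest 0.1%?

32.1%

Let f be the freshwater fraction. Salt balance per unit volume:
f×0.3 + (1−f)×26.5 = 18.1
f = (26.5 − 18.1) / (26.5 − 0.3) = 8.4/26.2 = 0.3206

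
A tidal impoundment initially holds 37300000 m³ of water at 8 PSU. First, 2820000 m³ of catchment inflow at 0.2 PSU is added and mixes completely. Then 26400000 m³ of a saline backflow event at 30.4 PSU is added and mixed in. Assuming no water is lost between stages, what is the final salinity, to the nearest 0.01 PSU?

16.56 PSU

Weighted by volume,
Initial salt = 37,300,000×8 = 298,400,000
After stage 1: salt = 298,400,000 + 2,820,000×0.2 = 298,964,000; volume = 40,120,000 m³; S = 7.452 PSU
After stage 2: salt = 298,964,000 + 26,400,000×30.4 = 1,101,524,000; volume = 66,520,000 m³
S = 1,101,524,000 / 66,520,000 = 16.5593 PSU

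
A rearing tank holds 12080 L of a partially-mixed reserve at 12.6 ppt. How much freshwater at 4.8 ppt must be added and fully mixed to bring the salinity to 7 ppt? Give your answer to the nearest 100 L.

Salt balance: 12,080×12.6 + V×4.8 = (12,080+V)×7
152,208 + 4.8V = 84,560 + 7V
67,648 = 2.2V
V = 30,749.09 L

30700 L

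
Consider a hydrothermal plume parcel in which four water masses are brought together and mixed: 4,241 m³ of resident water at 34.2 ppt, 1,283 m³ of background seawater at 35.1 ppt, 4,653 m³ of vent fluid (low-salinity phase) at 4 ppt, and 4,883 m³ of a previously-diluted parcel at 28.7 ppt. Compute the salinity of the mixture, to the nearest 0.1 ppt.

23.2 ppt

Weighted by volume,
salt = 4,241×34.2 + 1,283×35.1 + 4,653×4 + 4,883×28.7 = 145,042.2 + 45,033.3 + 18,612 + 140,142.1 = 348,829.6
volume = 4,241 + 1,283 + 4,653 + 4,883 = 15,060 m³
S = 348,829.6 / 15,060 = 23.163 ppt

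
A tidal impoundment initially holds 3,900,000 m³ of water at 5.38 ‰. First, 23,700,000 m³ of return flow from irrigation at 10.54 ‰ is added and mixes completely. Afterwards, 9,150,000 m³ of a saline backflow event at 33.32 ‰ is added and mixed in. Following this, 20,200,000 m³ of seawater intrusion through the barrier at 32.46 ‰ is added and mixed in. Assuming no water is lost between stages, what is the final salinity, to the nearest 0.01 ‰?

Weighted by volume,
Initial salt = 3,900,000×5.38 = 20,982,000
After stage 1: salt = 20,982,000 + 23,700,000×10.54 = 270,780,000; volume = 27,600,000 m³; S = 9.811 ‰
After stage 2: salt = 270,780,000 + 9,150,000×33.32 = 575,658,000; volume = 36,750,000 m³; S = 15.664 ‰
After stage 3: salt = 575,658,000 + 20,200,000×32.46 = 1,231,350,000; volume = 56,950,000 m³
S = 1,231,350,000 / 56,950,000 = 21.6216 ‰

21.62 ‰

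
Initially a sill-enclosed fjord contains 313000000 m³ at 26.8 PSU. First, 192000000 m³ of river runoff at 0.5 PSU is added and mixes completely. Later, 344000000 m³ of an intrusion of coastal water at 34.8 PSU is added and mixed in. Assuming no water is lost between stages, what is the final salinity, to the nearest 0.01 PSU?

24.09 PSU

Salt balance:
Initial salt = 313,000,000×26.8 = 8,388,400,000
After stage 1: salt = 8,388,400,000 + 192,000,000×0.5 = 8,484,400,000; volume = 505,000,000 m³; S = 16.801 PSU
After stage 2: salt = 8,484,400,000 + 344,000,000×34.8 = 20,455,600,000; volume = 849,000,000 m³
S = 20,455,600,000 / 849,000,000 = 24.0938 PSU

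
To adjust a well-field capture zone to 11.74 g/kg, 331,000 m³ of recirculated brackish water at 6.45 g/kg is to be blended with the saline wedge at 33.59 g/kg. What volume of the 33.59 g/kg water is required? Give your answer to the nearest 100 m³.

80100 m³

Salt balance: 331,000×6.45 + V×33.59 = (331,000+V)×11.74
2,134,950 + 33.59V = 3,885,940 + 11.74V
1,750,990 = 21.85V
V = 80,136.84 m³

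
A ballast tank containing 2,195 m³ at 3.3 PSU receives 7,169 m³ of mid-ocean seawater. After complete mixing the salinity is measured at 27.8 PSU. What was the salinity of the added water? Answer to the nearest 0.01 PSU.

Salt balance: 2,195×3.3 + 7,169×S = 9,364×27.8
7,243.5 + 7,169·S = 260,319.2
S = (260,319.2 − 7,243.5) / 7,169 = 35.3014 PSU

35.30 PSU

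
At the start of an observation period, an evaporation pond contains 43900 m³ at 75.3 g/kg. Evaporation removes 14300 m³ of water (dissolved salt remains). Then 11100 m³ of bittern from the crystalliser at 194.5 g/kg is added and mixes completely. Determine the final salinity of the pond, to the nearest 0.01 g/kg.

After evaporation: salt = 43,900×75.3 = 3,305,670; volume = 43,900 − 14,300 = 29,600 m³
After mixing: salt = 3,305,670 + 11,100×194.5 = 5,464,620; volume = 29,600 + 11,100 = 40,700 m³
S = 5,464,620 / 40,700 = 134.2658 g/kg

134.27 g/kg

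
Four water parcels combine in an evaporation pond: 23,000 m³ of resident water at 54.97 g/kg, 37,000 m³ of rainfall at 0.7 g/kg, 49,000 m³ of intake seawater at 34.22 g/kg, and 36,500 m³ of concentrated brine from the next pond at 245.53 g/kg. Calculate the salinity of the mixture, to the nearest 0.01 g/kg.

Mass of salt is conserved:
salt = 23,000×54.97 + 37,000×0.7 + 49,000×34.22 + 36,500×245.53 = 1,264,310 + 25,900 + 1,676,780 + 8,961,845 = 11,928,835
volume = 23,000 + 37,000 + 49,000 + 36,500 = 145,500 m³
S = 11,928,835 / 145,500 = 81.9851 g/kg

81.99 g/kg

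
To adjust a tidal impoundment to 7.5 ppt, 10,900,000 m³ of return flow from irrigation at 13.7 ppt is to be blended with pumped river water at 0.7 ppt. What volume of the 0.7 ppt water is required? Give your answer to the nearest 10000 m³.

9940000 m³

Salt balance: 10,900,000×13.7 + V×0.7 = (10,900,000+V)×7.5
149,330,000 + 0.7V = 81,750,000 + 7.5V
67,580,000 = 6.8V
V = 9,938,235.29 m³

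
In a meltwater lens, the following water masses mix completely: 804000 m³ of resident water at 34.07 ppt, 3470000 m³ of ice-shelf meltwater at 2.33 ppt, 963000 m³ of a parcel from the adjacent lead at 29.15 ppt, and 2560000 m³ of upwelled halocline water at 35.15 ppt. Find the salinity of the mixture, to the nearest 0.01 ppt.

19.69 ppt

Mass of salt is conserved:
salt = 804,000×34.07 + 3,470,000×2.33 + 963,000×29.15 + 2,560,000×35.15 = 27,392,280 + 8,085,100 + 28,071,450 + 89,984,000 = 153,532,830
volume = 804,000 + 3,470,000 + 963,000 + 2,560,000 = 7,797,000 m³
S = 153,532,830 / 7,797,000 = 19.6913 ppt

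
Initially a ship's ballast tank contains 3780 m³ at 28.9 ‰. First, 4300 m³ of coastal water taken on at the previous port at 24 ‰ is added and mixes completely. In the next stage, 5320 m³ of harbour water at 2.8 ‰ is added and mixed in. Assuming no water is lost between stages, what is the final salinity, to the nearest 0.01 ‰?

Conserving salt mass:
Initial salt = 3,780×28.9 = 109,242
After stage 1: salt = 109,242 + 4,300×24 = 212,442; volume = 8,080 m³; S = 26.292 ‰
After stage 2: salt = 212,442 + 5,320×2.8 = 227,338; volume = 13,400 m³
S = 227,338 / 13,400 = 16.9655 ‰

16.97 ‰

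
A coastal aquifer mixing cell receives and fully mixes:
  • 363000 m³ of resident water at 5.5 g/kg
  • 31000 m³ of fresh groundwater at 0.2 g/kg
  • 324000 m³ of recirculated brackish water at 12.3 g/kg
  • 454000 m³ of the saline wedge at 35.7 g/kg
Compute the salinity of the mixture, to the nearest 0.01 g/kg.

18.94 g/kg

Mass of salt is conserved:
salt = 363,000×5.5 + 31,000×0.2 + 324,000×12.3 + 454,000×35.7 = 1,996,500 + 6,200 + 3,985,200 + 16,207,800 = 22,195,700
volume = 363,000 + 31,000 + 324,000 + 454,000 = 1,172,000 m³
S = 22,195,700 / 1,172,000 = 18.9383 g/kg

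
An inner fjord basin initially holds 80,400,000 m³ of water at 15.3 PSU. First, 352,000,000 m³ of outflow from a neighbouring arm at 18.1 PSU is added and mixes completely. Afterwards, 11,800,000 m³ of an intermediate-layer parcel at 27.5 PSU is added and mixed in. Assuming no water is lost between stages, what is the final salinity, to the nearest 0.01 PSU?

17.84 PSU

Salt balance:
Initial salt = 80,400,000×15.3 = 1,230,120,000
After stage 1: salt = 1,230,120,000 + 352,000,000×18.1 = 7,601,320,000; volume = 432,400,000 m³; S = 17.579 PSU
After stage 2: salt = 7,601,320,000 + 11,800,000×27.5 = 7,925,820,000; volume = 444,200,000 m³
S = 7,925,820,000 / 444,200,000 = 17.8429 PSU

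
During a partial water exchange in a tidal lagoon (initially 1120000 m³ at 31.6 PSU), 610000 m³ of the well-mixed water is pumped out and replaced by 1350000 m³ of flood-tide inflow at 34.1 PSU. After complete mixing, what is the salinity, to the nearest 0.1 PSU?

Remaining after removal: 510,000 m³ at 31.6 PSU (salt = 16,116,000)
After addition: salt = 16,116,000 + 1,350,000×34.1 = 62,151,000; volume = 1,860,000 m³
S = 62,151,000 / 1,860,000 = 33.4145 PSU

33.4 PSU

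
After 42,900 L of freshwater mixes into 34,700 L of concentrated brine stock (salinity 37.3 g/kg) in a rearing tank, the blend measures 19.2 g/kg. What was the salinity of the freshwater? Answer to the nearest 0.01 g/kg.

Salt balance: 34,700×37.3 + 42,900×S = 77,600×19.2
1,294,310 + 42,900·S = 1,489,920
S = (1,489,920 − 1,294,310) / 42,900 = 4.5597 g/kg

4.56 g/kg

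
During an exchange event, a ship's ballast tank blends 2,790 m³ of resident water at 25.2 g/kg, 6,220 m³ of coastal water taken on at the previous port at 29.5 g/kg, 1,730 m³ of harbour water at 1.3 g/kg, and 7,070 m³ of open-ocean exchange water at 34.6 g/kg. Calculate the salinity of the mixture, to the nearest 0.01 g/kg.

28.11 g/kg

Weighted by volume,
salt = 2,790×25.2 + 6,220×29.5 + 1,730×1.3 + 7,070×34.6 = 70,308 + 183,490 + 2,249 + 244,622 = 500,669
volume = 2,790 + 6,220 + 1,730 + 7,070 = 17,810 m³
S = 500,669 / 17,810 = 28.1117 g/kg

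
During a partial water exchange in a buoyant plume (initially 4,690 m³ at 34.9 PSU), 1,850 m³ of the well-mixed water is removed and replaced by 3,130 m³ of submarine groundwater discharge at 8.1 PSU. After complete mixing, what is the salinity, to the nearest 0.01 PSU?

20.85 PSU

Remaining after removal: 2,840 m³ at 34.9 PSU (salt = 99,116)
After addition: salt = 99,116 + 3,130×8.1 = 124,469; volume = 5,970 m³
S = 124,469 / 5,970 = 20.8491 PSU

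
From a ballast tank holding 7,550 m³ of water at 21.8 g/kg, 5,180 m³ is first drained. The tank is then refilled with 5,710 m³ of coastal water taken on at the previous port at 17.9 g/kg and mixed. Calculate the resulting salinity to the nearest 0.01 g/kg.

Remaining after removal: 2,370 m³ at 21.8 g/kg (salt = 51,666)
After addition: salt = 51,666 + 5,710×17.9 = 153,875; volume = 8,080 m³
S = 153,875 / 8,080 = 19.0439 g/kg

19.04 g/kg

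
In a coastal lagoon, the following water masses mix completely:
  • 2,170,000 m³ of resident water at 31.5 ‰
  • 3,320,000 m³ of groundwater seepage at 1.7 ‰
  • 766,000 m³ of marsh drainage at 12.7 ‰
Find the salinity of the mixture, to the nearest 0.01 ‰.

13.38 ‰

Salt balance:
salt = 2,170,000×31.5 + 3,320,000×1.7 + 766,000×12.7 = 68,355,000 + 5,644,000 + 9,728,200 = 83,727,200
volume = 2,170,000 + 3,320,000 + 766,000 = 6,256,000 m³
S = 83,727,200 / 6,256,000 = 13.3835 ‰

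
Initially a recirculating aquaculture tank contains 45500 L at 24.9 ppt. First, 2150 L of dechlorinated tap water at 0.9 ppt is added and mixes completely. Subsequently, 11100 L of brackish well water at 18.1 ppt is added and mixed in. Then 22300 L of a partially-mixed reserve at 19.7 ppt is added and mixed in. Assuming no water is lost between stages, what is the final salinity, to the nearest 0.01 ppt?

21.90 ppt

By conservation of dissolved salt,
Initial salt = 45,500×24.9 = 1,132,950
After stage 1: salt = 1,132,950 + 2,150×0.9 = 1,134,885; volume = 47,650 L; S = 23.817 ppt
After stage 2: salt = 1,134,885 + 11,100×18.1 = 1,335,795; volume = 58,750 L; S = 22.737 ppt
After stage 3: salt = 1,335,795 + 22,300×19.7 = 1,775,105; volume = 81,050 L
S = 1,775,105 / 81,050 = 21.9014 ppt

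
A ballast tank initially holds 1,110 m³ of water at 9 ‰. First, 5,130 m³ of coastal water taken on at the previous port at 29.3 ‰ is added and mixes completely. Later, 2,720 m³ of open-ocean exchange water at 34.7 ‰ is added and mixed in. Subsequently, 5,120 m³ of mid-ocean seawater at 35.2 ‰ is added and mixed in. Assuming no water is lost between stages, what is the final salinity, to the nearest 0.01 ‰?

By conservation of dissolved salt,
Initial salt = 1,110×9 = 9,990
After stage 1: salt = 9,990 + 5,130×29.3 = 160,299; volume = 6,240 m³; S = 25.689 ‰
After stage 2: salt = 160,299 + 2,720×34.7 = 254,683; volume = 8,960 m³; S = 28.424 ‰
After stage 3: salt = 254,683 + 5,120×35.2 = 434,907; volume = 14,080 m³
S = 434,907 / 14,080 = 30.8883 ‰

30.89 ‰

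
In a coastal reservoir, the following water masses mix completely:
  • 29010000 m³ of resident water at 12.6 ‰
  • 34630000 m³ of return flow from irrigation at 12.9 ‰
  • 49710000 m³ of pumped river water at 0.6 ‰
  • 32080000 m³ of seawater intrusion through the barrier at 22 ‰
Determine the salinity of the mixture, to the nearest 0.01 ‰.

10.64 ‰

Salt balance:
salt = 29,010,000×12.6 + 34,630,000×12.9 + 49,710,000×0.6 + 32,080,000×22 = 365,526,000 + 446,727,000 + 29,826,000 + 705,760,000 = 1,547,839,000
volume = 29,010,000 + 34,630,000 + 49,710,000 + 32,080,000 = 145,430,000 m³
S = 1,547,839,000 / 145,430,000 = 10.6432 ‰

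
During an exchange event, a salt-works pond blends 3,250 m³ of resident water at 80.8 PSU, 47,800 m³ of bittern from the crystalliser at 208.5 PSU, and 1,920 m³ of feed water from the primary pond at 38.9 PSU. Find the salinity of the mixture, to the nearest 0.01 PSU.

Salt balance:
salt = 3,250×80.8 + 47,800×208.5 + 1,920×38.9 = 262,600 + 9,966,300 + 74,688 = 10,303,588
volume = 3,250 + 47,800 + 1,920 = 52,970 m³
S = 10,303,588 / 52,970 = 194.5174 PSU

194.52 PSU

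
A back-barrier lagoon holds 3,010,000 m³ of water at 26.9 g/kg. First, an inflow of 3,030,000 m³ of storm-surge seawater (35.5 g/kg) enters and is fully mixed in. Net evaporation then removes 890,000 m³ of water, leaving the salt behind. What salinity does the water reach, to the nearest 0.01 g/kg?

36.61 g/kg

After mixing: salt = 3,010,000×26.9 + 3,030,000×35.5 = 188,534,000; volume = 6,040,000 m³
After evaporation: salt unchanged = 188,534,000; volume = 6,040,000 − 890,000 = 5,150,000 m³
S = 188,534,000 / 5,150,000 = 36.6085 g/kg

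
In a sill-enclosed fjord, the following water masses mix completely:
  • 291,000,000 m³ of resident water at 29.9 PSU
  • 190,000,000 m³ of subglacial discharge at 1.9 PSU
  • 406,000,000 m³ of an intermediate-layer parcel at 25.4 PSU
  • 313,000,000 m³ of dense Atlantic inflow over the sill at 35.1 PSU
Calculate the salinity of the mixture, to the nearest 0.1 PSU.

25.3 PSU

Conserving salt mass:
salt = 291,000,000×29.9 + 190,000,000×1.9 + 406,000,000×25.4 + 313,000,000×35.1 = 8,700,900,000 + 361,000,000 + 10,312,400,000 + 10,986,300,000 = 30,360,600,000
volume = 291,000,000 + 190,000,000 + 406,000,000 + 313,000,000 = 1,200,000,000 m³
S = 30,360,600,000 / 1,200,000,000 = 25.301 PSU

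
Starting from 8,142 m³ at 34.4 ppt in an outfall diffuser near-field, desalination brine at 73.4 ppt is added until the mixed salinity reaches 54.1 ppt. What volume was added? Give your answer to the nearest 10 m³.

Salt balance: 8,142×34.4 + V×73.4 = (8,142+V)×54.1
280,084.8 + 73.4V = 440,482.2 + 54.1V
160,397.4 = 19.3V
V = 8,310.75 m³

8310 m³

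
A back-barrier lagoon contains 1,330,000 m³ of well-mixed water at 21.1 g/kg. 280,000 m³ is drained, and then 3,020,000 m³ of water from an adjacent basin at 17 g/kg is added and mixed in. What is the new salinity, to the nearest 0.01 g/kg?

Remaining after removal: 1,050,000 m³ at 21.1 g/kg (salt = 22,155,000)
After addition: salt = 22,155,000 + 3,020,000×17 = 73,495,000; volume = 4,070,000 m³
S = 73,495,000 / 4,070,000 = 18.0577 g/kg

18.06 g/kg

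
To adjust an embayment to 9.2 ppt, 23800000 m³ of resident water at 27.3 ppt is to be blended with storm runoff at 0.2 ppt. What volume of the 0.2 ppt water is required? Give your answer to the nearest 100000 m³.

Salt balance: 23,800,000×27.3 + V×0.2 = (23,800,000+V)×9.2
649,740,000 + 0.2V = 218,960,000 + 9.2V
430,780,000 = 9V
V = 47,864,444.44 m³

47900000 m³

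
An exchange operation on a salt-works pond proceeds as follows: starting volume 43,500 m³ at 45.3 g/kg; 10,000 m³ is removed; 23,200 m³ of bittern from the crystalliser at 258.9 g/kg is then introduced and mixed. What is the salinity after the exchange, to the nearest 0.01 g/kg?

132.70 g/kg

Remaining after removal: 33,500 m³ at 45.3 g/kg (salt = 1,517,550)
After addition: salt = 1,517,550 + 23,200×258.9 = 7,524,030; volume = 56,700 m³
S = 7,524,030 / 56,700 = 132.6989 g/kg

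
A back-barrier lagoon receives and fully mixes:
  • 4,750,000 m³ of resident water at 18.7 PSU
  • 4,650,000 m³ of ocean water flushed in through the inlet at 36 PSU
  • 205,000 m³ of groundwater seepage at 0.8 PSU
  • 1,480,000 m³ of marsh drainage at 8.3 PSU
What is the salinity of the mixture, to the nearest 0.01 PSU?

24.24 PSU

Salt balance:
salt = 4,750,000×18.7 + 4,650,000×36 + 205,000×0.8 + 1,480,000×8.3 = 88,825,000 + 167,400,000 + 164,000 + 12,284,000 = 268,673,000
volume = 4,750,000 + 4,650,000 + 205,000 + 1,480,000 = 11,085,000 m³
S = 268,673,000 / 11,085,000 = 24.2375 PSU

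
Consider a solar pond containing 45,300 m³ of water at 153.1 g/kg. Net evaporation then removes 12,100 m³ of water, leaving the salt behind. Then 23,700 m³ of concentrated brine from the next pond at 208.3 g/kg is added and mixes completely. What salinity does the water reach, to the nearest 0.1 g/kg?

After evaporation: salt = 45,300×153.1 = 6,935,430; volume = 45,300 − 12,100 = 33,200 m³
After mixing: salt = 6,935,430 + 23,700×208.3 = 11,872,140; volume = 33,200 + 23,700 = 56,900 m³
S = 11,872,140 / 56,900 = 208.6492 g/kg

208.6 g/kg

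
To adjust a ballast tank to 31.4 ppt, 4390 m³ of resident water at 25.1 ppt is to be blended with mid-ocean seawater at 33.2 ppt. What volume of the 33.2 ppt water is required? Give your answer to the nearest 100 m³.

Salt balance: 4,390×25.1 + V×33.2 = (4,390+V)×31.4
110,189 + 33.2V = 137,846 + 31.4V
27,657 = 1.8V
V = 15,365 m³

15400 m³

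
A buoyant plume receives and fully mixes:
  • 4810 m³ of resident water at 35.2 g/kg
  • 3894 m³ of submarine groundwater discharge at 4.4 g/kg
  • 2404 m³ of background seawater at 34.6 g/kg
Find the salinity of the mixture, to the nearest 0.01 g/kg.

24.27 g/kg

Total salt / total volume:
salt = 4,810×35.2 + 3,894×4.4 + 2,404×34.6 = 169,312 + 17,133.6 + 83,178.4 = 269,624
volume = 4,810 + 3,894 + 2,404 = 11,108 m³
S = 269,624 / 11,108 = 24.273 g/kg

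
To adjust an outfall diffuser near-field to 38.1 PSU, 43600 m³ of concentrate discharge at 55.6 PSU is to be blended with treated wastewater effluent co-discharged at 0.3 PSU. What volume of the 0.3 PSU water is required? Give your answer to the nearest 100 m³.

Salt balance: 43,600×55.6 + V×0.3 = (43,600+V)×38.1
2,424,160 + 0.3V = 1,661,160 + 38.1V
763,000 = 37.8V
V = 20,185.19 m³

20200 m³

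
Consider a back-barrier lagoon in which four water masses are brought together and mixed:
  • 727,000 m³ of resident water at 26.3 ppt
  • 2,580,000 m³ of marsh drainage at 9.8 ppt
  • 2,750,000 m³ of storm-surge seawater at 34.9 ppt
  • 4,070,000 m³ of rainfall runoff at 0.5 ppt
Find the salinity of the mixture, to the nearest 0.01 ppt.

14.06 ppt

Conserving salt mass:
salt = 727,000×26.3 + 2,580,000×9.8 + 2,750,000×34.9 + 4,070,000×0.5 = 19,120,100 + 25,284,000 + 95,975,000 + 2,035,000 = 142,414,100
volume = 727,000 + 2,580,000 + 2,750,000 + 4,070,000 = 10,127,000 m³
S = 142,414,100 / 10,127,000 = 14.0628 ppt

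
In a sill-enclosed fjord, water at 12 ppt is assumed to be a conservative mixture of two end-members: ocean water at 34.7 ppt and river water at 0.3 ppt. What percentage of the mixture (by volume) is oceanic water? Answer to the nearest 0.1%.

Let g be the oceanic fraction. Salt balance per unit volume:
g×34.7 + (1−g)×0.3 = 12
g = (12 − 0.3) / (34.7 − 0.3) = 11.7/34.4 = 0.3401

34.0%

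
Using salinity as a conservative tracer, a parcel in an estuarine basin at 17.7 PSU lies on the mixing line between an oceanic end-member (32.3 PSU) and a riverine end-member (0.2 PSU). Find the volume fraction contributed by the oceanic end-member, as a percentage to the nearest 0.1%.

54.5%

Let g be the oceanic fraction. Salt balance per unit volume:
g×32.3 + (1−g)×0.2 = 17.7
g = (17.7 − 0.2) / (32.3 − 0.2) = 17.5/32.1 = 0.5452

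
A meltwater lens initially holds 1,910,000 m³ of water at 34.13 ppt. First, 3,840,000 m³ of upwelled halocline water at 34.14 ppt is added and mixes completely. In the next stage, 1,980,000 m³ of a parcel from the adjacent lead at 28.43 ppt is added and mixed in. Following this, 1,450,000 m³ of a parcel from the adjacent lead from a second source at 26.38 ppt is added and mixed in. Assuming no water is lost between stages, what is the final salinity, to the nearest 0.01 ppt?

31.68 ppt

Mass of salt is conserved:
Initial salt = 1,910,000×34.13 = 65,188,300
After stage 1: salt = 65,188,300 + 3,840,000×34.14 = 196,285,900; volume = 5,750,000 m³; S = 34.137 ppt
After stage 2: salt = 196,285,900 + 1,980,000×28.43 = 252,577,300; volume = 7,730,000 m³; S = 32.675 ppt
After stage 3: salt = 252,577,300 + 1,450,000×26.38 = 290,828,300; volume = 9,180,000 m³
S = 290,828,300 / 9,180,000 = 31.6806 ppt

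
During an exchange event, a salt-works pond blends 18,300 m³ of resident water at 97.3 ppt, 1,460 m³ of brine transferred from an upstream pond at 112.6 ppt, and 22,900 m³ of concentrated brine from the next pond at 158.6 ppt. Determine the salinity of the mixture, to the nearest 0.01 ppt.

Mass of salt is conserved:
salt = 18,300×97.3 + 1,460×112.6 + 22,900×158.6 = 1,780,590 + 164,396 + 3,631,940 = 5,576,926
volume = 18,300 + 1,460 + 22,900 = 42,660 m³
S = 5,576,926 / 42,660 = 130.7296 ppt

130.73 ppt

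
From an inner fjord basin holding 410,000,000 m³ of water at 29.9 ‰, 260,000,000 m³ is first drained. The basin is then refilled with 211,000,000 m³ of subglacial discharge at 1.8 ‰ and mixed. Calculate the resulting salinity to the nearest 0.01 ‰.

Remaining after removal: 150,000,000 m³ at 29.9 ‰ (salt = 4,485,000,000)
After addition: salt = 4,485,000,000 + 211,000,000×1.8 = 4,864,800,000; volume = 361,000,000 m³
S = 4,864,800,000 / 361,000,000 = 13.4759 ‰

13.48 ‰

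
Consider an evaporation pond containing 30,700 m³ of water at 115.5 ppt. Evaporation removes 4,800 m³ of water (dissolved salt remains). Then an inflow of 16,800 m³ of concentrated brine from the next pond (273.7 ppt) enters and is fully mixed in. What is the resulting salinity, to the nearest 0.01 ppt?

190.73 ppt

After evaporation: salt = 30,700×115.5 = 3,545,850; volume = 30,700 − 4,800 = 25,900 m³
After mixing: salt = 3,545,850 + 16,800×273.7 = 8,144,010; volume = 25,900 + 16,800 = 42,700 m³
S = 8,144,010 / 42,700 = 190.7262 ppt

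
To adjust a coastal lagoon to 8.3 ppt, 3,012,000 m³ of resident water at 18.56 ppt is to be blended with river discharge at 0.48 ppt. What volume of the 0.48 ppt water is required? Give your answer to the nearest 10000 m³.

3950000 m³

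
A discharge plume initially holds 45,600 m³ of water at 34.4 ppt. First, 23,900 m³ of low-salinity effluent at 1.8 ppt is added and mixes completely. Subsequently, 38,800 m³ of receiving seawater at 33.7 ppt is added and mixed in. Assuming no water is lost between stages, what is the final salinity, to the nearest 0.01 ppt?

Total salt / total volume:
Initial salt = 45,600×34.4 = 1,568,640
After stage 1: salt = 1,568,640 + 23,900×1.8 = 1,611,660; volume = 69,500 m³; S = 23.189 ppt
After stage 2: salt = 1,611,660 + 38,800×33.7 = 2,919,220; volume = 108,300 m³
S = 2,919,220 / 108,300 = 26.9549 ppt

26.95 ppt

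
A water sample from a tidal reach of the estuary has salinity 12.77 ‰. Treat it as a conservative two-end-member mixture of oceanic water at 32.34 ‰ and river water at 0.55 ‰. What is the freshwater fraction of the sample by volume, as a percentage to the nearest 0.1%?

61.6%

Let f be the freshwater fraction. Salt balance per unit volume:
f×0.55 + (1−f)×32.34 = 12.77
f = (32.34 − 12.77) / (32.34 − 0.55) = 19.57/31.79 = 0.6156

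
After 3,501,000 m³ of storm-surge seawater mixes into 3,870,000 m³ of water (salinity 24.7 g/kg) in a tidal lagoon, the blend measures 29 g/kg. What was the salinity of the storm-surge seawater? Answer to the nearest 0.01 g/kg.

33.75 g/kg

Salt balance: 3,870,000×24.7 + 3,501,000×S = 7,371,000×29
95,589,000 + 3,501,000·S = 213,759,000
S = (213,759,000 − 95,589,000) / 3,501,000 = 33.7532 g/kg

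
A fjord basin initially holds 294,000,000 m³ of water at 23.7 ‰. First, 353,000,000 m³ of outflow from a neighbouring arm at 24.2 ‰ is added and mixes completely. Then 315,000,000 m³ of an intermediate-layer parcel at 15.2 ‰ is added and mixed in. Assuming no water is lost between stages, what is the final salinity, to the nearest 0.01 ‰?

21.10 ‰

Conserving salt mass:
Initial salt = 294,000,000×23.7 = 6,967,800,000
After stage 1: salt = 6,967,800,000 + 353,000,000×24.2 = 15,510,400,000; volume = 647,000,000 m³; S = 23.973 ‰
After stage 2: salt = 15,510,400,000 + 315,000,000×15.2 = 20,298,400,000; volume = 962,000,000 m³
S = 20,298,400,000 / 962,000,000 = 21.1002 ‰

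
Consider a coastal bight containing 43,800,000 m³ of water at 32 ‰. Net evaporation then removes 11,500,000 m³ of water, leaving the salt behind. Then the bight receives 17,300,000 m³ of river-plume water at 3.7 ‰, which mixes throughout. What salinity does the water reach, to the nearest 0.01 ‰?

29.55 ‰

After evaporation: salt = 43,800,000×32 = 1,401,600,000; volume = 43,800,000 − 11,500,000 = 32,300,000 m³
After mixing: salt = 1,401,600,000 + 17,300,000×3.7 = 1,465,610,000; volume = 32,300,000 + 17,300,000 = 49,600,000 m³
S = 1,465,610,000 / 49,600,000 = 29.5486 ‰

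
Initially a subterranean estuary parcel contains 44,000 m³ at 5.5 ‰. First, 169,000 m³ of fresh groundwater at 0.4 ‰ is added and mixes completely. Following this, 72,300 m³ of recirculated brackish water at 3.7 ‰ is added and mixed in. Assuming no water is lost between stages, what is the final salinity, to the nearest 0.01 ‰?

2.02 ‰

Conserving salt mass:
Initial salt = 44,000×5.5 = 242,000
After stage 1: salt = 242,000 + 169,000×0.4 = 309,600; volume = 213,000 m³; S = 1.454 ‰
After stage 2: salt = 309,600 + 72,300×3.7 = 577,110; volume = 285,300 m³
S = 577,110 / 285,300 = 2.0228 ‰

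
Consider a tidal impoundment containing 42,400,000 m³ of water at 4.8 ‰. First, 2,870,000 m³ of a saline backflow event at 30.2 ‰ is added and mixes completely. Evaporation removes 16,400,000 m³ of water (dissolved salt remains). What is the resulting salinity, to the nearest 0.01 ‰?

After mixing: salt = 42,400,000×4.8 + 2,870,000×30.2 = 290,194,000; volume = 45,270,000 m³
After evaporation: salt unchanged = 290,194,000; volume = 45,270,000 − 16,400,000 = 28,870,000 m³
S = 290,194,000 / 28,870,000 = 10.0517 ‰

10.05 ‰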